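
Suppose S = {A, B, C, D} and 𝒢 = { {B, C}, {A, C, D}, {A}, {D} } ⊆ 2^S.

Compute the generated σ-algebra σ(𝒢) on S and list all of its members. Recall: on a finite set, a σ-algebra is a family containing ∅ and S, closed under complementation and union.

σ(𝒢) (16 sets): { ∅, {A}, {B}, {C}, {D}, {A, B}, {A, C}, {A, D}, {B, C}, {B, D}, {C, D}, {A, B, C}, {A, B, D}, {A, C, D}, {B, C, D}, S }

Working:
Start: 𝒢 ∪ {∅, S} = { ∅, {A}, {D}, {B, C}, {A, C, D}, S }.
Round 1: 4 new —
  {B}  = complement {A, C, D}
  {A, D}  = complement {B, C}
  {A, B, C}  = complement {D}
  {B, C, D}  = complement {A}
Round 2: 3 new —
  {A, B}  = {B} ∪ {A}
  {B, D}  = {B} ∪ {D}
  {A, B, D}  = {B} ∪ {A, D}
Round 3: 3 new —
  {C}  = complement {A, B, D}
  {A, C}  = complement {B, D}
  {C, D}  = complement {A, B}
After Round 4 the family is unchanged; done.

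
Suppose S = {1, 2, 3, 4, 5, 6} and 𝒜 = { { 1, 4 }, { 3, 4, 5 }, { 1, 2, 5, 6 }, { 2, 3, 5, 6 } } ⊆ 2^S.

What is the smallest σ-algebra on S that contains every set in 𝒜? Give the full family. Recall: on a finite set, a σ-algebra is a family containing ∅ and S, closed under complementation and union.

|σ(𝒜)| = 32.  σ(𝒜) = { {}, { 1 }, { 3 }, { 4 }, { 5 }, { 1, 3 }, { 1, 4 }, { 1, 5 }, { 2, 6 }, { 3, 4 }, { 3, 5 }, { 4, 5 }, { 1, 2, 6 }, { 1, 3, 4 }, { 1, 3, 5 }, { 1, 4, 5 }, { 2, 3, 6 }, { 2, 4, 6 }, { 2, 5, 6 }, { 3, 4, 5 }, { 1, 2, 3, 6 }, { 1, 2, 4, 6 }, { 1, 2, 5, 6 }, { 1, 3, 4, 5 }, { 2, 3, 4, 6 }, { 2, 3, 5, 6 }, { 2, 4, 5, 6 }, { 1, 2, 3, 4, 6 }, { 1, 2, 3, 5, 6 }, { 1, 2, 4, 5, 6 }, { 2, 3, 4, 5, 6 }, S }

Check:
Start: 𝒜 ∪ {∅, S} = { {}, { 1, 4 }, { 3, 4, 5 }, { 1, 2, 5, 6 }, { 2, 3, 5, 6 }, S }.
Pass 1: 6 new —
  { 3, 4 }  = { 1, 2, 5, 6 }ᶜ
  { 1, 2, 6 }  = { 3, 4, 5 }ᶜ
  { 1, 3, 4, 5 }  = { 3, 4, 5 } ∪ { 1, 4 }
  { 1, 2, 3, 5, 6 }  = { 2, 3, 5, 6 } ∪ { 1, 2, 5, 6 }
  { 1, 2, 4, 5, 6 }  = { 1, 4 } ∪ { 1, 2, 5, 6 }
  { 2, 3, 4, 5, 6 }  = { 3, 4, 5 } ∪ { 2, 3, 5, 6 }
  [12 total]
Pass 2 (7 new):
  { 1 }  = { 2, 3, 4, 5, 6 }ᶜ
  { 3 }  = { 1, 2, 4, 5, 6 }ᶜ
  { 4 }  = { 1, 2, 3, 5, 6 }ᶜ
  { 2, 6 }  = { 1, 3, 4, 5 }ᶜ
  { 1, 3, 4 }  = { 3, 4 } ∪ { 1, 4 }
  { 1, 2, 4, 6 }  = { 1, 4 } ∪ { 1, 2, 6 }
  { 1, 2, 3, 4, 6 }  = { 3, 4 } ∪ { 1, 2, 6 }
  [19 total]
Pass 3. New:
  { 5 }  = { 1, 2, 3, 4, 6 }ᶜ
  { 1, 3 }  = { 3 } ∪ { 1 }
  { 3, 5 }  = { 1, 2, 4, 6 }ᶜ
  { 2, 3, 6 }  = { 2, 6 } ∪ { 3 }
  { 2, 4, 6 }  = { 2, 6 } ∪ { 4 }
  { 2, 5, 6 }  = { 1, 3, 4 }ᶜ
  { 1, 2, 3, 6 }  = { 3 } ∪ { 1, 2, 6 }
  { 2, 3, 4, 6 }  = { 3, 4 } ∪ { 2, 6 }
  [27 total]
Pass 4: 5 new —
  { 1, 5 }  = { 2, 3, 4, 6 }ᶜ
  { 4, 5 }  = { 1, 2, 3, 6 }ᶜ
  { 1, 3, 5 }  = { 2, 4, 6 }ᶜ
  { 1, 4, 5 }  = { 2, 3, 6 }ᶜ
  { 2, 4, 5, 6 }  = { 1, 3 }ᶜ
  [32 total]
After Pass 5 the family is unchanged; done.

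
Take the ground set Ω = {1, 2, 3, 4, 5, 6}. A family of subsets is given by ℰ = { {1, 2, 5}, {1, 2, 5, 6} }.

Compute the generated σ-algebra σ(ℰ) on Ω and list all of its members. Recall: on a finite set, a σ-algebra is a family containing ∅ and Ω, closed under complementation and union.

Seed the family with ℰ together with ∅ and Ω: { ∅, {1, 2, 5}, {1, 2, 5, 6}, Ω }.
Iteration 1 adds 2:
  {3, 4}  = complement {1, 2, 5, 6}
  {3, 4, 6}  = complement {1, 2, 5}
  [6 total]
Iteration 2: +1 →
  {1, 2, 3, 4, 5}  = {1, 2, 5} ∪ {3, 4}
  [7 total]
Iteration 3: 1 new —
  {6}  = complement {1, 2, 3, 4, 5}
  [8 total]
After Iteration 4 the family is unchanged; done.

σ(ℰ) = { ∅, {6}, {3, 4}, {1, 2, 5}, {3, 4, 6}, {1, 2, 5, 6}, {1, 2, 3, 4, 5}, Ω }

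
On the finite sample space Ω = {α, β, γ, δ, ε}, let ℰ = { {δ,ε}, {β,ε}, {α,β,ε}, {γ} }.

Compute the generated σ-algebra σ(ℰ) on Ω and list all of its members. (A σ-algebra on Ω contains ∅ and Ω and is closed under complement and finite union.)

Take S₀ = ℰ ∪ {∅, Ω} = { ∅, {γ}, {β,ε}, {δ,ε}, {α,β,ε}, Ω }.
Step 1 (8 new):
  {γ,δ}  = complement {α,β,ε}
  {α,β,γ}  = complement {δ,ε}
  {α,γ,δ}  = complement {β,ε}
  {β,γ,ε}  = {γ} ∪ {β,ε}
  {β,δ,ε}  = {δ,ε} ∪ {β,ε}
  {γ,δ,ε}  = {δ,ε} ∪ {γ}
  {α,β,γ,ε}  = {γ} ∪ {α,β,ε}
  {α,β,δ,ε}  = complement {γ}
  [14 total]
Step 2 (7 new):
  {δ}  = complement {α,β,γ,ε}
  {α,β}  = complement {γ,δ,ε}
  {α,γ}  = complement {β,δ,ε}
  {α,δ}  = complement {β,γ,ε}
  {α,β,γ,δ}  = {γ,δ} ∪ {α,β,γ}
  {α,γ,δ,ε}  = {γ,δ,ε} ∪ {α,γ,δ}
  {β,γ,δ,ε}  = {β,ε} ∪ {γ,δ,ε}
  [21 total]
Step 3: +5 →
  {α}  = complement {β,γ,δ,ε}
  {β}  = complement {α,γ,δ,ε}
  {ε}  = complement {α,β,γ,δ}
  {α,β,δ}  = {α,δ} ∪ {α,β}
  {α,δ,ε}  = {δ,ε} ∪ {α,δ}
  [26 total]
Step 4: 6 new —
  {α,ε}  = {ε} ∪ {α}
  {β,γ}  = complement {α,δ,ε}
  {β,δ}  = {β} ∪ {δ}
  {γ,ε}  = complement {α,β,δ}
  {α,γ,ε}  = {ε} ∪ {α,γ}
  {β,γ,δ}  = {γ,δ} ∪ {β}
  [32 total]
Step 5: no new sets; the family is a σ-algebra.

|σ(ℰ)| = 32.  σ(ℰ) = { ∅, {α}, {β}, {γ}, {δ}, {ε}, {α,β}, {α,γ}, {α,δ}, {α,ε}, {β,γ}, {β,δ}, {β,ε}, {γ,δ}, {γ,ε}, {δ,ε}, {α,β,γ}, {α,β,δ}, {α,β,ε}, {α,γ,δ}, {α,γ,ε}, {α,δ,ε}, {β,γ,δ}, {β,γ,ε}, {β,δ,ε}, {γ,δ,ε}, {α,β,γ,δ}, {α,β,γ,ε}, {α,β,δ,ε}, {α,γ,δ,ε}, {β,γ,δ,ε}, Ω }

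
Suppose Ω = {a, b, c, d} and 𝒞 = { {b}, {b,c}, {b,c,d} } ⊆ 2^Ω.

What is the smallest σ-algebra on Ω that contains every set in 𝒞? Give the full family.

σ(𝒞) = { {}, {a}, {b}, {c}, {d}, {a,b}, {a,c}, {a,d}, {b,c}, {b,d}, {c,d}, {a,b,c}, {a,b,d}, {a,c,d}, {b,c,d}, Ω }

Working:
Initial family (5 sets): { {}, {b}, {b,c}, {b,c,d}, Ω }.
Iteration 1. New:
  {a}  = {b,c,d}ᶜ
  {a,d}  = {b,c}ᶜ
  {a,c,d}  = {b}ᶜ
  — 8 sets.
Iteration 2 adds 3:
  {a,b}  = {b} ∪ {a}
  {a,b,c}  = {b,c} ∪ {a}
  {a,b,d}  = {b} ∪ {a,d}
  — 11 sets.
Iteration 3: 3 new —
  {c}  = {a,b,d}ᶜ
  {d}  = {a,b,c}ᶜ
  {c,d}  = {a,b}ᶜ
  — 14 sets.
Iteration 4: +2 →
  {a,c}  = {c} ∪ {a}
  {b,d}  = {d} ∪ {b}
  — 16 sets.
Iteration 5: already closed under ᶜ and ∪.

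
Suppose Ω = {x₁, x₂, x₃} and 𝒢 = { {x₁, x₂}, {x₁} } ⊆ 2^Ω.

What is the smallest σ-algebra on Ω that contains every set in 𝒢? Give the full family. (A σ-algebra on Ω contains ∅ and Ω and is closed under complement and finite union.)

σ(𝒢) (8 sets): { {}, {x₁}, {x₂}, {x₃}, {x₁, x₂}, {x₁, x₃}, {x₂, x₃}, Ω }

Check:
Start: 𝒢 ∪ {∅, Ω} = { {}, {x₁}, {x₁, x₂}, Ω }.
Step 1: +2 →
  {x₃}  = complement {x₁, x₂}
  {x₂, x₃}  = complement {x₁}
  — 6 sets.
Step 2: 1 new —
  {x₁, x₃}  = {x₃} ∪ {x₁}
  — 7 sets.
Step 3. New:
  {x₂}  = complement {x₁, x₃}
  — 8 sets.
Step 4: already closed under ᶜ and ∪.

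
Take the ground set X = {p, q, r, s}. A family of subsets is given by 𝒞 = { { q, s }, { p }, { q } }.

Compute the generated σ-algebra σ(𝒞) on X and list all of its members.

Answer: σ(𝒞) = { ∅, { p }, { q }, { r }, { s }, { p, q }, { p, r }, { p, s }, { q, r }, { q, s }, { r, s }, { p, q, r }, { p, q, s }, { p, r, s }, { q, r, s }, X }

Trace:
Start: 𝒞 ∪ {∅, X} = { ∅, { p }, { q }, { q, s }, X }.
Round 1. New:
  { p, q }  = { q } ∪ { p }
  { p, r }  = X∖{ q, s }
  { p, q, s }  = { q, s } ∪ { p }
  { p, r, s }  = X∖{ q }
  { q, r, s }  = X∖{ p }
Round 2: 3 new —
  { r }  = X∖{ p, q, s }
  { r, s }  = X∖{ p, q }
  { p, q, r }  = { p, q } ∪ { p, r }
Round 3 adds 2:
  { s }  = X∖{ p, q, r }
  { q, r }  = { r } ∪ { q }
Round 4: +1 →
  { p, s }  = X∖{ q, r }
After Round 5 the family is unchanged; done.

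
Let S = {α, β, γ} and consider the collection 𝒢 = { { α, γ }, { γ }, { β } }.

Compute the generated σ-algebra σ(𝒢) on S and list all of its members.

Start: 𝒢 ∪ {∅, S} = { ∅, { β }, { γ }, { α, γ }, S }.
Step 1. New:
  { α, β }  = S∖{ γ }
  { β, γ }  = { γ } ∪ { β }
Step 2. New:
  { α }  = S∖{ β, γ }
Step 3 adds nothing — fixpoint reached.

Therefore σ(𝒢) = { ∅, { α }, { β }, { γ }, { α, β }, { α, γ }, { β, γ }, S } (|σ(𝒢)| = 8).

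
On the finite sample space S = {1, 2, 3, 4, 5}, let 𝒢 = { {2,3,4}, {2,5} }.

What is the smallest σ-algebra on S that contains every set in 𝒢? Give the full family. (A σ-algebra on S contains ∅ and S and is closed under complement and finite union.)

Initial family (4 sets): { {}, {2,5}, {2,3,4}, S }.
Pass 1. New:
  {1,5}  = ᶜ of {2,3,4}
  {1,3,4}  = ᶜ of {2,5}
  {2,3,4,5}  = {2,3,4} ∪ {2,5}
  (now 7)
Pass 2: +4 →
  {1}  = ᶜ of {2,3,4,5}
  {1,2,5}  = {2,5} ∪ {1,5}
  {1,2,3,4}  = {1,3,4} ∪ {2,3,4}
  {1,3,4,5}  = {1,3,4} ∪ {1,5}
  (now 11)
Pass 3: 3 new —
  {2}  = ᶜ of {1,3,4,5}
  {5}  = ᶜ of {1,2,3,4}
  {3,4}  = ᶜ of {1,2,5}
  (now 14)
Pass 4 (2 new):
  {1,2}  = {2} ∪ {1}
  {3,4,5}  = {3,4} ∪ {5}
  (now 16)
Pass 5: no new sets; the family is a σ-algebra.

σ(𝒢) = { {}, {1}, {2}, {5}, {1,2}, {1,5}, {2,5}, {3,4}, {1,2,5}, {1,3,4}, {2,3,4}, {3,4,5}, {1,2,3,4}, {1,3,4,5}, {2,3,4,5}, S }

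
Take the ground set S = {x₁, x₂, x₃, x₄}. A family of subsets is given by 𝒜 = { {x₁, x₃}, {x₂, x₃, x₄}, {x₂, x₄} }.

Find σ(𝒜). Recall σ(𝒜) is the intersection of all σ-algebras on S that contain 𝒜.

Answer: σ(𝒜) = { {}, {x₁}, {x₃}, {x₁, x₃}, {x₂, x₄}, {x₁, x₂, x₄}, {x₂, x₃, x₄}, S }

Check:
Initial family (5 sets): { {}, {x₁, x₃}, {x₂, x₄}, {x₂, x₃, x₄}, S }.
Iteration 1 (1 new):
  {x₁}  = complement {x₂, x₃, x₄}
  |family| = 6
Iteration 2: +1 →
  {x₁, x₂, x₄}  = {x₂, x₄} ∪ {x₁}
  |family| = 7
Iteration 3 adds 1:
  {x₃}  = complement {x₁, x₂, x₄}
  |family| = 8
Iteration 4: already closed under ᶜ and ∪.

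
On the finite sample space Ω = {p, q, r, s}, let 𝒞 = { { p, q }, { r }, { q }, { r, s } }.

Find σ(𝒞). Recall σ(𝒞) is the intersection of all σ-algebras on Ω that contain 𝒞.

σ(𝒞) (16 sets): { {  }, { p }, { q }, { r }, { s }, { p, q }, { p, r }, { p, s }, { q, r }, { q, s }, { r, s }, { p, q, r }, { p, q, s }, { p, r, s }, { q, r, s }, Ω }

Trace:
Seed the family with 𝒞 together with ∅ and Ω: { {  }, { q }, { r }, { p, q }, { r, s }, Ω }.
Pass 1: 5 new —
  { q, r }  = { r } ∪ { q }
  { p, q, r }  = { r } ∪ { p, q }
  { p, q, s }  = { r }ᶜ
  { p, r, s }  = { q }ᶜ
  { q, r, s }  = { r, s } ∪ { q }
  — 11 sets.
Pass 2 adds 3:
  { p }  = { q, r, s }ᶜ
  { s }  = { p, q, r }ᶜ
  { p, s }  = { q, r }ᶜ
  — 14 sets.
Pass 3 adds 2:
  { p, r }  = { r } ∪ { p }
  { q, s }  = { s } ∪ { q }
  — 16 sets.
Pass 4: no new sets; the family is a σ-algebra.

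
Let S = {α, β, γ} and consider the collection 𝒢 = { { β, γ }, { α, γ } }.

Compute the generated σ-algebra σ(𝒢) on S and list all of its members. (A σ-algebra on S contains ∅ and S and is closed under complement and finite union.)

Initial family (4 sets): { {  }, { α, γ }, { β, γ }, S }.
Iteration 1: 2 new —
  { α }  = complement { β, γ }
  { β }  = complement { α, γ }
Iteration 2: 1 new —
  { α, β }  = { β } ∪ { α }
Iteration 3 adds 1:
  { γ }  = complement { α, β }
After Iteration 4 the family is unchanged; done.

σ(𝒢) = { {  }, { α }, { β }, { γ }, { α, β }, { α, γ }, { β, γ }, S }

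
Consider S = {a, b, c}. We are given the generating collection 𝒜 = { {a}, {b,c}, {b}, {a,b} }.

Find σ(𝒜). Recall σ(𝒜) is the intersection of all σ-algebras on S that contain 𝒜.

Begin from { {}, {a}, {b}, {a,b}, {b,c}, S } (that is, 𝒜 plus ∅ and S).
Pass 1: 2 new —
  {c}  = {a,b}ᶜ
  {a,c}  = {b}ᶜ
  (now 8)
Pass 2: already closed under ᶜ and ∪.

|σ(𝒜)| = 8.  σ(𝒜) = { {}, {a}, {b}, {c}, {a,b}, {a,c}, {b,c}, S }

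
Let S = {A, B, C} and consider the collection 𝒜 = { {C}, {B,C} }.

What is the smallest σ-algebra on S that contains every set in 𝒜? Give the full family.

Begin from { {}, {C}, {B,C}, S } (that is, 𝒜 plus ∅ and S).
Pass 1. New:
  {A}  = S∖{B,C}
  {A,B}  = S∖{C}
  |family| = 6
Pass 2: 1 new —
  {A,C}  = {C} ∪ {A}
  |family| = 7
Pass 3 (1 new):
  {B}  = S∖{A,C}
  |family| = 8
After Pass 4 the family is unchanged; done.

σ(𝒜) = { {}, {A}, {B}, {C}, {A,B}, {A,C}, {B,C}, S }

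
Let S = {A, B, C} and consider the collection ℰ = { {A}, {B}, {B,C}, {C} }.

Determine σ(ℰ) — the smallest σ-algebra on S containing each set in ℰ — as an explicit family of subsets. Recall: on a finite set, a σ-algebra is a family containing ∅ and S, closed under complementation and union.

σ(ℰ) = { {}, {A}, {B}, {C}, {A,B}, {A,C}, {B,C}, S }

Derivation:
Start: ℰ ∪ {∅, S} = { {}, {A}, {B}, {C}, {B,C}, S }.
Step 1 (2 new):
  {A,B}  = S∖{C}
  {A,C}  = S∖{B}
  — 8 sets.
After Step 2 the family is unchanged; done.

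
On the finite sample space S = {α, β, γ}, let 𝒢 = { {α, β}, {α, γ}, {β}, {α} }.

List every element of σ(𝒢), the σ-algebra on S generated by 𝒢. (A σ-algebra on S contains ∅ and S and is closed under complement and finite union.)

Start: 𝒢 ∪ {∅, S} = { {}, {α}, {β}, {α, β}, {α, γ}, S }.
Pass 1: 2 new —
  {γ}  = {α, β}ᶜ
  {β, γ}  = {α}ᶜ
  (now 8)
Pass 2: stable.

σ(𝒢) = { {}, {α}, {β}, {γ}, {α, β}, {α, γ}, {β, γ}, S }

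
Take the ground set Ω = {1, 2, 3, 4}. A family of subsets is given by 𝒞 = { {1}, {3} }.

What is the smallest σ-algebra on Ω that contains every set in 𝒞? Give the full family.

Take S₀ = 𝒞 ∪ {∅, Ω} = { ∅, {1}, {3}, Ω }.
Round 1 adds 3:
  {1,3}  = {3} ∪ {1}
  {1,2,4}  = {3}ᶜ
  {2,3,4}  = {1}ᶜ
  [7 total]
Round 2: 1 new —
  {2,4}  = {1,3}ᶜ
  [8 total]
Round 3: closed — nothing new.

Therefore σ(𝒞) = { ∅, {1}, {3}, {1,3}, {2,4}, {1,2,4}, {2,3,4}, Ω } (|σ(𝒞)| = 8).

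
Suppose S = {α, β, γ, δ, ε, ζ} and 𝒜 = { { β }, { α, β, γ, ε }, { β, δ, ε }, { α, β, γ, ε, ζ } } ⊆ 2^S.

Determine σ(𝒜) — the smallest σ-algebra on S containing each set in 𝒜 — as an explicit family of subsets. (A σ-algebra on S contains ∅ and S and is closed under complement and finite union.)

Start: 𝒜 ∪ {∅, S} = { {  }, { β }, { β, δ, ε }, { α, β, γ, ε }, { α, β, γ, ε, ζ }, S }.
Pass 1. New:
  { δ }  = ᶜ of { α, β, γ, ε, ζ }
  { δ, ζ }  = ᶜ of { α, β, γ, ε }
  { α, γ, ζ }  = ᶜ of { β, δ, ε }
  { α, β, γ, δ, ε }  = { α, β, γ, ε } ∪ { β, δ, ε }
  { α, γ, δ, ε, ζ }  = ᶜ of { β }
Pass 2: +6 →
  { ζ }  = ᶜ of { α, β, γ, δ, ε }
  { β, δ }  = { β } ∪ { δ }
  { β, δ, ζ }  = { β } ∪ { δ, ζ }
  { α, β, γ, ζ }  = { α, γ, ζ } ∪ { β }
  { α, γ, δ, ζ }  = { α, γ, ζ } ∪ { δ }
  { β, δ, ε, ζ }  = { δ, ζ } ∪ { β, δ, ε }
Pass 3 (7 new):
  { α, γ }  = ᶜ of { β, δ, ε, ζ }
  { β, ε }  = ᶜ of { α, γ, δ, ζ }
  { β, ζ }  = { β } ∪ { ζ }
  { δ, ε }  = ᶜ of { α, β, γ, ζ }
  { α, γ, ε }  = ᶜ of { β, δ, ζ }
  { α, γ, ε, ζ }  = ᶜ of { β, δ }
  { α, β, γ, δ, ζ }  = { β, δ, ζ } ∪ { α, γ, ζ }
Pass 4. New:
  { ε }  = ᶜ of { α, β, γ, δ, ζ }
  { α, β, γ }  = { β } ∪ { α, γ }
  { α, γ, δ }  = { α, γ } ∪ { δ }
  { β, ε, ζ }  = { β, ε } ∪ { β, ζ }
  { δ, ε, ζ }  = { ζ } ∪ { δ, ε }
  { α, β, γ, δ }  = { α, γ } ∪ { β, δ }
  { α, γ, δ, ε }  = ᶜ of { β, ζ }
Pass 5 (1 new):
  { ε, ζ }  = ᶜ of { α, β, γ, δ }
After Pass 6 the family is unchanged; done.

|σ(𝒜)| = 32.  σ(𝒜) = { {  }, { β }, { δ }, { ε }, { ζ }, { α, γ }, { β, δ }, { β, ε }, { β, ζ }, { δ, ε }, { δ, ζ }, { ε, ζ }, { α, β, γ }, { α, γ, δ }, { α, γ, ε }, { α, γ, ζ }, { β, δ, ε }, { β, δ, ζ }, { β, ε, ζ }, { δ, ε, ζ }, { α, β, γ, δ }, { α, β, γ, ε }, { α, β, γ, ζ }, { α, γ, δ, ε }, { α, γ, δ, ζ }, { α, γ, ε, ζ }, { β, δ, ε, ζ }, { α, β, γ, δ, ε }, { α, β, γ, δ, ζ }, { α, β, γ, ε, ζ }, { α, γ, δ, ε, ζ }, S }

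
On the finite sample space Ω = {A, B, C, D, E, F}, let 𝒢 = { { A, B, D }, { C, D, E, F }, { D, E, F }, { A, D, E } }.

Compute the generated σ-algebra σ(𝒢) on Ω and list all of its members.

Seed the family with 𝒢 together with ∅ and Ω: { ∅, { A, B, D }, { A, D, E }, { D, E, F }, { C, D, E, F }, Ω }.
Round 1: +8 →
  { A, B }  = complement { C, D, E, F }
  { A, B, C }  = complement { D, E, F }
  { B, C, F }  = complement { A, D, E }
  { C, E, F }  = complement { A, B, D }
  { A, B, D, E }  = { A, D, E } ∪ { A, B, D }
  { A, D, E, F }  = { A, D, E } ∪ { D, E, F }
  { A, B, D, E, F }  = { D, E, F } ∪ { A, B, D }
  { A, C, D, E, F }  = { A, D, E } ∪ { C, D, E, F }
  — 14 sets.
Round 2. New:
  { B }  = complement { A, C, D, E, F }
  { C }  = complement { A, B, D, E, F }
  { B, C }  = complement { A, D, E, F }
  { C, F }  = complement { A, B, D, E }
  { A, B, C, D }  = { A, B, C } ∪ { A, B, D }
  { A, B, C, F }  = { A, B, C } ∪ { B, C, F }
  { B, C, E, F }  = { B, C, F } ∪ { C, E, F }
  { A, B, C, D, E }  = { A, D, E } ∪ { A, B, C }
  { A, B, C, D, F }  = { B, C, F } ∪ { A, B, D }
  { A, B, C, E, F }  = { A, B, C } ∪ { C, E, F }
  { B, C, D, E, F }  = { C, D, E, F } ∪ { B, C, F }
  — 25 sets.
Round 3: 9 new —
  { A }  = complement { B, C, D, E, F }
  { D }  = complement { A, B, C, E, F }
  { E }  = complement { A, B, C, D, F }
  { F }  = complement { A, B, C, D, E }
  { A, D }  = complement { B, C, E, F }
  { D, E }  = complement { A, B, C, F }
  { E, F }  = complement { A, B, C, D }
  { A, C, D, E }  = { A, D, E } ∪ { C }
  { B, D, E, F }  = { B } ∪ { D, E, F }
  — 34 sets.
Round 4 (28 new):
  { A, C }  = complement { B, D, E, F }
  { A, E }  = { A } ∪ { E }
  { A, F }  = { A } ∪ { F }
  { B, D }  = { B } ∪ { D }
  { B, E }  = { B } ∪ { E }
  { B, F }  = complement { A, C, D, E }
  { C, D }  = { C } ∪ { D }
  { C, E }  = { E } ∪ { C }
  { D, F }  = { F } ∪ { D }
  { A, B, E }  = { A, B } ∪ { E }
  { A, B, F }  = { A, B } ∪ { F }
  { A, C, D }  = { C } ∪ { A, D }
  { A, C, F }  = { A } ∪ { C, F }
  { A, D, F }  = { F } ∪ { A, D }
  { A, E, F }  = { E, F } ∪ { A }
  { B, C, D }  = { B, C } ∪ { D }
  { B, C, E }  = { E } ∪ { B, C }
  { B, D, E }  = { B } ∪ { D, E }
  { B, E, F }  = { E, F } ∪ { B }
  { C, D, E }  = { D, E } ∪ { C }
  { C, D, F }  = { C, F } ∪ { D }
  { A, B, C, E }  = { A, B, C } ∪ { E }
  { A, B, D, F }  = { F } ∪ { A, B, D }
  { A, B, E, F }  = { E, F } ∪ { A, B }
  { A, C, D, F }  = { A, D } ∪ { C, F }
  { A, C, E, F }  = { A } ∪ { C, E, F }
  { B, C, D, E }  = { D, E } ∪ { B, C }
  { B, C, D, F }  = { B, C, F } ∪ { D }
  — 62 sets.
Round 5: 2 new —
  { A, C, E }  = { A, C } ∪ { A, E }
  { B, D, F }  = { B } ∪ { D, F }
  — 64 sets.
Round 6 adds nothing — fixpoint reached.

σ(𝒢) = { ∅, { A }, { B }, { C }, { D }, { E }, { F }, { A, B }, { A, C }, { A, D }, { A, E }, { A, F }, { B, C }, { B, D }, { B, E }, { B, F }, { C, D }, { C, E }, { C, F }, { D, E }, { D, F }, { E, F }, { A, B, C }, { A, B, D }, { A, B, E }, { A, B, F }, { A, C, D }, { A, C, E }, { A, C, F }, { A, D, E }, { A, D, F }, { A, E, F }, { B, C, D }, { B, C, E }, { B, C, F }, { B, D, E }, { B, D, F }, { B, E, F }, { C, D, E }, { C, D, F }, { C, E, F }, { D, E, F }, { A, B, C, D }, { A, B, C, E }, { A, B, C, F }, { A, B, D, E }, { A, B, D, F }, { A, B, E, F }, { A, C, D, E }, { A, C, D, F }, { A, C, E, F }, { A, D, E, F }, { B, C, D, E }, { B, C, D, F }, { B, C, E, F }, { B, D, E, F }, { C, D, E, F }, { A, B, C, D, E }, { A, B, C, D, F }, { A, B, C, E, F }, { A, B, D, E, F }, { A, C, D, E, F }, { B, C, D, E, F }, Ω }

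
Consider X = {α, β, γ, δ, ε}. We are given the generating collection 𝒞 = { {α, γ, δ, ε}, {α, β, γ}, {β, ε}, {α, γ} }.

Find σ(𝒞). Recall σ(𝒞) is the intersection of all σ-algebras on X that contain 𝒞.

|σ(𝒞)| = 16.  σ(𝒞) = { {}, {β}, {δ}, {ε}, {α, γ}, {β, δ}, {β, ε}, {δ, ε}, {α, β, γ}, {α, γ, δ}, {α, γ, ε}, {β, δ, ε}, {α, β, γ, δ}, {α, β, γ, ε}, {α, γ, δ, ε}, X }

Derivation:
Begin from { {}, {α, γ}, {β, ε}, {α, β, γ}, {α, γ, δ, ε}, X } (that is, 𝒞 plus ∅ and X).
Pass 1 (5 new):
  {β}  = ᶜ of {α, γ, δ, ε}
  {δ, ε}  = ᶜ of {α, β, γ}
  {α, γ, δ}  = ᶜ of {β, ε}
  {β, δ, ε}  = ᶜ of {α, γ}
  {α, β, γ, ε}  = {β, ε} ∪ {α, β, γ}
  (now 11)
Pass 2. New:
  {δ}  = ᶜ of {α, β, γ, ε}
  {α, β, γ, δ}  = {α, β, γ} ∪ {α, γ, δ}
  (now 13)
Pass 3: 2 new —
  {ε}  = ᶜ of {α, β, γ, δ}
  {β, δ}  = {δ} ∪ {β}
  (now 15)
Pass 4: +1 →
  {α, γ, ε}  = ᶜ of {β, δ}
  (now 16)
After Pass 5 the family is unchanged; done.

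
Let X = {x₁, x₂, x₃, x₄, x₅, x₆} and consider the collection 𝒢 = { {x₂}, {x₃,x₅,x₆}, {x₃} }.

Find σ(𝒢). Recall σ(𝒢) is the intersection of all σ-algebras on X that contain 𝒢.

Seed the family with 𝒢 together with ∅ and X: { {}, {x₂}, {x₃}, {x₃,x₅,x₆}, X }.
Step 1. New:
  {x₂,x₃}  = {x₃} ∪ {x₂}
  {x₁,x₂,x₄}  = X∖{x₃,x₅,x₆}
  {x₂,x₃,x₅,x₆}  = {x₃,x₅,x₆} ∪ {x₂}
  {x₁,x₂,x₄,x₅,x₆}  = X∖{x₃}
  {x₁,x₃,x₄,x₅,x₆}  = X∖{x₂}
  [10 total]
Step 2: +3 →
  {x₁,x₄}  = X∖{x₂,x₃,x₅,x₆}
  {x₁,x₂,x₃,x₄}  = {x₁,x₂,x₄} ∪ {x₃}
  {x₁,x₄,x₅,x₆}  = X∖{x₂,x₃}
  [13 total]
Step 3: +2 →
  {x₅,x₆}  = X∖{x₁,x₂,x₃,x₄}
  {x₁,x₃,x₄}  = {x₃} ∪ {x₁,x₄}
  [15 total]
Step 4. New:
  {x₂,x₅,x₆}  = X∖{x₁,x₃,x₄}
  [16 total]
Step 5: stable.

|σ(𝒢)| = 16.  σ(𝒢) = { {}, {x₂}, {x₃}, {x₁,x₄}, {x₂,x₃}, {x₅,x₆}, {x₁,x₂,x₄}, {x₁,x₃,x₄}, {x₂,x₅,x₆}, {x₃,x₅,x₆}, {x₁,x₂,x₃,x₄}, {x₁,x₄,x₅,x₆}, {x₂,x₃,x₅,x₆}, {x₁,x₂,x₄,x₅,x₆}, {x₁,x₃,x₄,x₅,x₆}, X }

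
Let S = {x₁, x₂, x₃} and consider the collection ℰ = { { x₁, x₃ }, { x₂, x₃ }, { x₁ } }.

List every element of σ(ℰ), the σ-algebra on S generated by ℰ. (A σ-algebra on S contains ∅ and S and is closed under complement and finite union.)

Start: ℰ ∪ {∅, S} = { ∅, { x₁ }, { x₁, x₃ }, { x₂, x₃ }, S }.
Round 1 adds 1:
  { x₂ }  = S∖{ x₁, x₃ }
  |family| = 6
Round 2 (1 new):
  { x₁, x₂ }  = { x₂ } ∪ { x₁ }
  |family| = 7
Round 3 (1 new):
  { x₃ }  = S∖{ x₁, x₂ }
  |family| = 8
Round 4: no new sets; the family is a σ-algebra.

|σ(ℰ)| = 8.  σ(ℰ) = { ∅, { x₁ }, { x₂ }, { x₃ }, { x₁, x₂ }, { x₁, x₃ }, { x₂, x₃ }, S }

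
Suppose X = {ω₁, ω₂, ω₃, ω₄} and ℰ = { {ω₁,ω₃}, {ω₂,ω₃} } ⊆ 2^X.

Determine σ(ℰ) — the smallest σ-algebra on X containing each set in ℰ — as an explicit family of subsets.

σ(ℰ) (16 sets): { {}, {ω₁}, {ω₂}, {ω₃}, {ω₄}, {ω₁,ω₂}, {ω₁,ω₃}, {ω₁,ω₄}, {ω₂,ω₃}, {ω₂,ω₄}, {ω₃,ω₄}, {ω₁,ω₂,ω₃}, {ω₁,ω₂,ω₄}, {ω₁,ω₃,ω₄}, {ω₂,ω₃,ω₄}, X }

Trace:
Begin from { {}, {ω₁,ω₃}, {ω₂,ω₃}, X } (that is, ℰ plus ∅ and X).
Iteration 1: 3 new —
  {ω₁,ω₄}  = {ω₂,ω₃}ᶜ
  {ω₂,ω₄}  = {ω₁,ω₃}ᶜ
  {ω₁,ω₂,ω₃}  = {ω₁,ω₃} ∪ {ω₂,ω₃}
  — 7 sets.
Iteration 2: +4 →
  {ω₄}  = {ω₁,ω₂,ω₃}ᶜ
  {ω₁,ω₂,ω₄}  = {ω₁,ω₄} ∪ {ω₂,ω₄}
  {ω₁,ω₃,ω₄}  = {ω₁,ω₄} ∪ {ω₁,ω₃}
  {ω₂,ω₃,ω₄}  = {ω₂,ω₃} ∪ {ω₂,ω₄}
  — 11 sets.
Iteration 3 (3 new):
  {ω₁}  = {ω₂,ω₃,ω₄}ᶜ
  {ω₂}  = {ω₁,ω₃,ω₄}ᶜ
  {ω₃}  = {ω₁,ω₂,ω₄}ᶜ
  — 14 sets.
Iteration 4. New:
  {ω₁,ω₂}  = {ω₂} ∪ {ω₁}
  {ω₃,ω₄}  = {ω₃} ∪ {ω₄}
  — 16 sets.
Iteration 5: stable.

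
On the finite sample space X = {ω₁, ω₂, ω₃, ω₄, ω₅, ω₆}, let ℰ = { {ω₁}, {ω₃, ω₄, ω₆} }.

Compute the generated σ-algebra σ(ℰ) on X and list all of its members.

Seed the family with ℰ together with ∅ and X: { {}, {ω₁}, {ω₃, ω₄, ω₆}, X }.
Round 1: +3 →
  {ω₁, ω₂, ω₅}  = ᶜ of {ω₃, ω₄, ω₆}
  {ω₁, ω₃, ω₄, ω₆}  = {ω₃, ω₄, ω₆} ∪ {ω₁}
  {ω₂, ω₃, ω₄, ω₅, ω₆}  = ᶜ of {ω₁}
  [7 total]
Round 2: +1 →
  {ω₂, ω₅}  = ᶜ of {ω₁, ω₃, ω₄, ω₆}
  [8 total]
After Round 3 the family is unchanged; done.

σ(ℰ) = { {}, {ω₁}, {ω₂, ω₅}, {ω₁, ω₂, ω₅}, {ω₃, ω₄, ω₆}, {ω₁, ω₃, ω₄, ω₆}, {ω₂, ω₃, ω₄, ω₅, ω₆}, X }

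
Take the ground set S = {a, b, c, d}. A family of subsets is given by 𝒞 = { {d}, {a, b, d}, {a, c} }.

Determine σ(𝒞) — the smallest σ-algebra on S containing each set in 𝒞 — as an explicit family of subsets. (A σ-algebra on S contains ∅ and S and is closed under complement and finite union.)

Begin from { {}, {d}, {a, c}, {a, b, d}, S } (that is, 𝒞 plus ∅ and S).
Pass 1: +4 →
  {c}  = complement {a, b, d}
  {b, d}  = complement {a, c}
  {a, b, c}  = complement {d}
  {a, c, d}  = {a, c} ∪ {d}
  [9 total]
Pass 2 adds 3:
  {b}  = complement {a, c, d}
  {c, d}  = {c} ∪ {d}
  {b, c, d}  = {c} ∪ {b, d}
  [12 total]
Pass 3 (3 new):
  {a}  = complement {b, c, d}
  {a, b}  = complement {c, d}
  {b, c}  = {c} ∪ {b}
  [15 total]
Pass 4 adds 1:
  {a, d}  = complement {b, c}
  [16 total]
Pass 5: stable.

Hence σ(𝒞) has 16 members: { {}, {a}, {b}, {c}, {d}, {a, b}, {a, c}, {a, d}, {b, c}, {b, d}, {c, d}, {a, b, c}, {a, b, d}, {a, c, d}, {b, c, d}, S }.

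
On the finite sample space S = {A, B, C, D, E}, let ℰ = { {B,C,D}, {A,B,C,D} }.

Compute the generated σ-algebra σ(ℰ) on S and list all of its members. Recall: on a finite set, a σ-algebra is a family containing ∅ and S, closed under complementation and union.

Answer: σ(ℰ) = { ∅, {A}, {E}, {A,E}, {B,C,D}, {A,B,C,D}, {B,C,D,E}, S }

Check:
Start: ℰ ∪ {∅, S} = { ∅, {B,C,D}, {A,B,C,D}, S }.
Step 1: +2 →
  {E}  = S∖{A,B,C,D}
  {A,E}  = S∖{B,C,D}
Step 2: +1 →
  {B,C,D,E}  = {B,C,D} ∪ {E}
Step 3 adds 1:
  {A}  = S∖{B,C,D,E}
After Step 4 the family is unchanged; done.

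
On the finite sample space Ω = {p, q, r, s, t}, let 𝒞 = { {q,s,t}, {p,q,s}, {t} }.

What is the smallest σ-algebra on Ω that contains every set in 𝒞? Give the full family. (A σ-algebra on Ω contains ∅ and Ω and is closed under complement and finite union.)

Begin from { {}, {t}, {p,q,s}, {q,s,t}, Ω } (that is, 𝒞 plus ∅ and Ω).
Round 1 adds 4:
  {p,r}  = Ω∖{q,s,t}
  {r,t}  = Ω∖{p,q,s}
  {p,q,r,s}  = Ω∖{t}
  {p,q,s,t}  = {p,q,s} ∪ {q,s,t}
Round 2: +3 →
  {r}  = Ω∖{p,q,s,t}
  {p,r,t}  = {t} ∪ {p,r}
  {q,r,s,t}  = {r,t} ∪ {q,s,t}
Round 3 adds 2:
  {p}  = Ω∖{q,r,s,t}
  {q,s}  = Ω∖{p,r,t}
Round 4: 2 new —
  {p,t}  = {t} ∪ {p}
  {q,r,s}  = {r} ∪ {q,s}
Round 5: already closed under ᶜ and ∪.

Therefore σ(𝒞) = { {}, {p}, {r}, {t}, {p,r}, {p,t}, {q,s}, {r,t}, {p,q,s}, {p,r,t}, {q,r,s}, {q,s,t}, {p,q,r,s}, {p,q,s,t}, {q,r,s,t}, Ω } (|σ(𝒞)| = 16).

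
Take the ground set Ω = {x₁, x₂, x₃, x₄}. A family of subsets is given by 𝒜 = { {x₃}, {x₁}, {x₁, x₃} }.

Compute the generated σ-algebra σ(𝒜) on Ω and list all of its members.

Take S₀ = 𝒜 ∪ {∅, Ω} = { {}, {x₁}, {x₃}, {x₁, x₃}, Ω }.
Step 1. New:
  {x₂, x₄}  = {x₁, x₃}ᶜ
  {x₁, x₂, x₄}  = {x₃}ᶜ
  {x₂, x₃, x₄}  = {x₁}ᶜ
  (now 8)
Step 2 adds nothing — fixpoint reached.

σ(𝒜) = { {}, {x₁}, {x₃}, {x₁, x₃}, {x₂, x₄}, {x₁, x₂, x₄}, {x₂, x₃, x₄}, Ω }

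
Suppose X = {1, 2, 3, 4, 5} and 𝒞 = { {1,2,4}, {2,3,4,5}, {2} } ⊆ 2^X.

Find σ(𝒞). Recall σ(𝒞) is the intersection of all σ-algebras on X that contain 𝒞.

|σ(𝒞)| = 16.  σ(𝒞) = { ∅, {1}, {2}, {4}, {1,2}, {1,4}, {2,4}, {3,5}, {1,2,4}, {1,3,5}, {2,3,5}, {3,4,5}, {1,2,3,5}, {1,3,4,5}, {2,3,4,5}, X }

Derivation:
Initial family (5 sets): { ∅, {2}, {1,2,4}, {2,3,4,5}, X }.
Pass 1 (3 new):
  {1}  = complement {2,3,4,5}
  {3,5}  = complement {1,2,4}
  {1,3,4,5}  = complement {2}
  — 8 sets.
Pass 2: +3 →
  {1,2}  = {2} ∪ {1}
  {1,3,5}  = {3,5} ∪ {1}
  {2,3,5}  = {3,5} ∪ {2}
  — 11 sets.
Pass 3 adds 4:
  {1,4}  = complement {2,3,5}
  {2,4}  = complement {1,3,5}
  {3,4,5}  = complement {1,2}
  {1,2,3,5}  = {2,3,5} ∪ {1,2}
  — 15 sets.
Pass 4 (1 new):
  {4}  = complement {1,2,3,5}
  — 16 sets.
Pass 5: already closed under ᶜ and ∪.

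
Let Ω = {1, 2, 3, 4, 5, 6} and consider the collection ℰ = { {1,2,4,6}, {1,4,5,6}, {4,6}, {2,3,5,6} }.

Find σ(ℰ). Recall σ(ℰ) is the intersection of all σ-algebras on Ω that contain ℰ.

Begin from { {}, {4,6}, {1,2,4,6}, {1,4,5,6}, {2,3,5,6}, Ω } (that is, ℰ plus ∅ and Ω).
Step 1: 6 new —
  {1,4}  = {2,3,5,6}ᶜ
  {2,3}  = {1,4,5,6}ᶜ
  {3,5}  = {1,2,4,6}ᶜ
  {1,2,3,5}  = {4,6}ᶜ
  {1,2,4,5,6}  = {1,2,4,6} ∪ {1,4,5,6}
  {2,3,4,5,6}  = {4,6} ∪ {2,3,5,6}
  (now 12)
Step 2 adds 12:
  {1}  = {2,3,4,5,6}ᶜ
  {3}  = {1,2,4,5,6}ᶜ
  {1,4,6}  = {1,4} ∪ {4,6}
  {2,3,5}  = {2,3} ∪ {3,5}
  {1,2,3,4}  = {2,3} ∪ {1,4}
  {1,3,4,5}  = {1,4} ∪ {3,5}
  {2,3,4,6}  = {2,3} ∪ {4,6}
  {3,4,5,6}  = {3,5} ∪ {4,6}
  {1,2,3,4,5}  = {1,4} ∪ {1,2,3,5}
  {1,2,3,4,6}  = {1,2,4,6} ∪ {2,3}
  {1,2,3,5,6}  = {1,2,3,5} ∪ {2,3,5,6}
  {1,3,4,5,6}  = {1,4,5,6} ∪ {3,5}
  (now 24)
Step 3: 14 new —
  {2}  = {1,3,4,5,6}ᶜ
  {4}  = {1,2,3,5,6}ᶜ
  {5}  = {1,2,3,4,6}ᶜ
  {6}  = {1,2,3,4,5}ᶜ
  {1,2}  = {3,4,5,6}ᶜ
  {1,3}  = {3} ∪ {1}
  {1,5}  = {2,3,4,6}ᶜ
  {2,6}  = {1,3,4,5}ᶜ
  {5,6}  = {1,2,3,4}ᶜ
  {1,2,3}  = {2,3} ∪ {1}
  {1,3,4}  = {1,4} ∪ {3}
  {1,3,5}  = {3,5} ∪ {1}
  {3,4,6}  = {4,6} ∪ {3}
  {1,3,4,6}  = {1,4,6} ∪ {3}
  (now 38)
Step 4 adds 24:
  {1,6}  = {1} ∪ {6}
  {2,4}  = {2} ∪ {4}
  {2,5}  = {1,3,4,6}ᶜ
  {3,4}  = {3} ∪ {4}
  {3,6}  = {3} ∪ {6}
  {4,5}  = {4} ∪ {5}
  {1,2,4}  = {2} ∪ {1,4}
  {1,2,5}  = {3,4,6}ᶜ
  {1,2,6}  = {1,2} ∪ {2,6}
  {1,3,6}  = {1,3} ∪ {6}
  {1,4,5}  = {4} ∪ {1,5}
  {1,5,6}  = {1} ∪ {5,6}
  {2,3,4}  = {2,3} ∪ {4}
  {2,3,6}  = {2,6} ∪ {3}
  {2,4,6}  = {1,3,5}ᶜ
  {2,5,6}  = {1,3,4}ᶜ
  {3,4,5}  = {3,5} ∪ {4}
  {3,5,6}  = {3,5} ∪ {5,6}
  {4,5,6}  = {1,2,3}ᶜ
  {1,2,3,6}  = {1,3} ∪ {2,6}
  {1,2,5,6}  = {1,2} ∪ {5,6}
  {1,3,5,6}  = {1,3,5} ∪ {5,6}
  {2,3,4,5}  = {4} ∪ {2,3,5}
  {2,4,5,6}  = {1,3}ᶜ
  (now 62)
Step 5: +2 →
  {2,4,5}  = {1,3,6}ᶜ
  {1,2,4,5}  = {3,6}ᶜ
  (now 64)
Step 6: closed — nothing new.

|σ(ℰ)| = 64.  σ(ℰ) = { {}, {1}, {2}, {3}, {4}, {5}, {6}, {1,2}, {1,3}, {1,4}, {1,5}, {1,6}, {2,3}, {2,4}, {2,5}, {2,6}, {3,4}, {3,5}, {3,6}, {4,5}, {4,6}, {5,6}, {1,2,3}, {1,2,4}, {1,2,5}, {1,2,6}, {1,3,4}, {1,3,5}, {1,3,6}, {1,4,5}, {1,4,6}, {1,5,6}, {2,3,4}, {2,3,5}, {2,3,6}, {2,4,5}, {2,4,6}, {2,5,6}, {3,4,5}, {3,4,6}, {3,5,6}, {4,5,6}, {1,2,3,4}, {1,2,3,5}, {1,2,3,6}, {1,2,4,5}, {1,2,4,6}, {1,2,5,6}, {1,3,4,5}, {1,3,4,6}, {1,3,5,6}, {1,4,5,6}, {2,3,4,5}, {2,3,4,6}, {2,3,5,6}, {2,4,5,6}, {3,4,5,6}, {1,2,3,4,5}, {1,2,3,4,6}, {1,2,3,5,6}, {1,2,4,5,6}, {1,3,4,5,6}, {2,3,4,5,6}, Ω }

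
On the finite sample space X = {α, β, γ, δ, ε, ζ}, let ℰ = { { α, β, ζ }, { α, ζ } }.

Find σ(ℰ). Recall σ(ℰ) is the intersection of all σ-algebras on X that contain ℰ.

Seed the family with ℰ together with ∅ and X: { {  }, { α, ζ }, { α, β, ζ }, X }.
Pass 1 (2 new):
  { γ, δ, ε }  = ᶜ of { α, β, ζ }
  { β, γ, δ, ε }  = ᶜ of { α, ζ }
Pass 2: +1 →
  { α, γ, δ, ε, ζ }  = { γ, δ, ε } ∪ { α, ζ }
Pass 3: +1 →
  { β }  = ᶜ of { α, γ, δ, ε, ζ }
Pass 4: already closed under ᶜ and ∪.

σ(ℰ) = { {  }, { β }, { α, ζ }, { α, β, ζ }, { γ, δ, ε }, { β, γ, δ, ε }, { α, γ, δ, ε, ζ }, X }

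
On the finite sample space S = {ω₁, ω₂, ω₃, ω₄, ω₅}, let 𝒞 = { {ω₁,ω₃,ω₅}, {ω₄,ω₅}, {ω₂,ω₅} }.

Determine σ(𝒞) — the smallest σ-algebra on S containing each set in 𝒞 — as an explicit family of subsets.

Initial family (5 sets): { {}, {ω₂,ω₅}, {ω₄,ω₅}, {ω₁,ω₃,ω₅}, S }.
Round 1: 6 new —
  {ω₂,ω₄}  = complement {ω₁,ω₃,ω₅}
  {ω₁,ω₂,ω₃}  = complement {ω₄,ω₅}
  {ω₁,ω₃,ω₄}  = complement {ω₂,ω₅}
  {ω₂,ω₄,ω₅}  = {ω₄,ω₅} ∪ {ω₂,ω₅}
  {ω₁,ω₂,ω₃,ω₅}  = {ω₂,ω₅} ∪ {ω₁,ω₃,ω₅}
  {ω₁,ω₃,ω₄,ω₅}  = {ω₄,ω₅} ∪ {ω₁,ω₃,ω₅}
Round 2 adds 4:
  {ω₂}  = complement {ω₁,ω₃,ω₄,ω₅}
  {ω₄}  = complement {ω₁,ω₂,ω₃,ω₅}
  {ω₁,ω₃}  = complement {ω₂,ω₄,ω₅}
  {ω₁,ω₂,ω₃,ω₄}  = {ω₁,ω₂,ω₃} ∪ {ω₁,ω₃,ω₄}
Round 3: +1 →
  {ω₅}  = complement {ω₁,ω₂,ω₃,ω₄}
Round 4: no new sets; the family is a σ-algebra.

Hence σ(𝒞) has 16 members: { {}, {ω₂}, {ω₄}, {ω₅}, {ω₁,ω₃}, {ω₂,ω₄}, {ω₂,ω₅}, {ω₄,ω₅}, {ω₁,ω₂,ω₃}, {ω₁,ω₃,ω₄}, {ω₁,ω₃,ω₅}, {ω₂,ω₄,ω₅}, {ω₁,ω₂,ω₃,ω₄}, {ω₁,ω₂,ω₃,ω₅}, {ω₁,ω₃,ω₄,ω₅}, S }.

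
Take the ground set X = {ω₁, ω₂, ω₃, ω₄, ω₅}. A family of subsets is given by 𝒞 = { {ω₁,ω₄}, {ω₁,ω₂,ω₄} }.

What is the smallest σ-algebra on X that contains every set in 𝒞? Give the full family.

Start: 𝒞 ∪ {∅, X} = { {}, {ω₁,ω₄}, {ω₁,ω₂,ω₄}, X }.
Round 1: 2 new —
  {ω₃,ω₅}  = X∖{ω₁,ω₂,ω₄}
  {ω₂,ω₃,ω₅}  = X∖{ω₁,ω₄}
  (now 6)
Round 2 adds 1:
  {ω₁,ω₃,ω₄,ω₅}  = {ω₁,ω₄} ∪ {ω₃,ω₅}
  (now 7)
Round 3: +1 →
  {ω₂}  = X∖{ω₁,ω₃,ω₄,ω₅}
  (now 8)
Round 4: closed — nothing new.

|σ(𝒞)| = 8.  σ(𝒞) = { {}, {ω₂}, {ω₁,ω₄}, {ω₃,ω₅}, {ω₁,ω₂,ω₄}, {ω₂,ω₃,ω₅}, {ω₁,ω₃,ω₄,ω₅}, X }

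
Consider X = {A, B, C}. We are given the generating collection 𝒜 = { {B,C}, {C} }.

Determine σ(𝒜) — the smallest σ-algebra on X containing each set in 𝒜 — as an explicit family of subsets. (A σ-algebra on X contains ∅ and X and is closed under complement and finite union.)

|σ(𝒜)| = 8.  σ(𝒜) = { {}, {A}, {B}, {C}, {A,B}, {A,C}, {B,C}, X }

Derivation:
Seed the family with 𝒜 together with ∅ and X: { {}, {C}, {B,C}, X }.
Pass 1 adds 2:
  {A}  = complement {B,C}
  {A,B}  = complement {C}
  (now 6)
Pass 2: +1 →
  {A,C}  = {C} ∪ {A}
  (now 7)
Pass 3: +1 →
  {B}  = complement {A,C}
  (now 8)
Pass 4 adds nothing — fixpoint reached.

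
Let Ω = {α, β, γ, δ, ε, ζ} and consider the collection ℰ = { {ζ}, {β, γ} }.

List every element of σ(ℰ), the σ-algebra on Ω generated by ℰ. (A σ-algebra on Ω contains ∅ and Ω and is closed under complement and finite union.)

Seed the family with ℰ together with ∅ and Ω: { {}, {ζ}, {β, γ}, Ω }.
Round 1 adds 3:
  {β, γ, ζ}  = {β, γ} ∪ {ζ}
  {α, δ, ε, ζ}  = {β, γ}ᶜ
  {α, β, γ, δ, ε}  = {ζ}ᶜ
  |family| = 7
Round 2: 1 new —
  {α, δ, ε}  = {β, γ, ζ}ᶜ
  |family| = 8
Round 3: closed — nothing new.

Therefore σ(ℰ) = { {}, {ζ}, {β, γ}, {α, δ, ε}, {β, γ, ζ}, {α, δ, ε, ζ}, {α, β, γ, δ, ε}, Ω } (|σ(ℰ)| = 8).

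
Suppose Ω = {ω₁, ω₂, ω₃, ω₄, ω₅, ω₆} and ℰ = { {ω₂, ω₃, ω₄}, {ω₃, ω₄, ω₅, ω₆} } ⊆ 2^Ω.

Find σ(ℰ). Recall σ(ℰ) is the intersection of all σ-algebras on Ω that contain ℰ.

σ(ℰ) = { {}, {ω₁}, {ω₂}, {ω₁, ω₂}, {ω₃, ω₄}, {ω₅, ω₆}, {ω₁, ω₃, ω₄}, {ω₁, ω₅, ω₆}, {ω₂, ω₃, ω₄}, {ω₂, ω₅, ω₆}, {ω₁, ω₂, ω₃, ω₄}, {ω₁, ω₂, ω₅, ω₆}, {ω₃, ω₄, ω₅, ω₆}, {ω₁, ω₃, ω₄, ω₅, ω₆}, {ω₂, ω₃, ω₄, ω₅, ω₆}, Ω }

Derivation:
Begin from { {}, {ω₂, ω₃, ω₄}, {ω₃, ω₄, ω₅, ω₆}, Ω } (that is, ℰ plus ∅ and Ω).
Round 1: +3 →
  {ω₁, ω₂}  = ᶜ of {ω₃, ω₄, ω₅, ω₆}
  {ω₁, ω₅, ω₆}  = ᶜ of {ω₂, ω₃, ω₄}
  {ω₂, ω₃, ω₄, ω₅, ω₆}  = {ω₃, ω₄, ω₅, ω₆} ∪ {ω₂, ω₃, ω₄}
  (now 7)
Round 2 (4 new):
  {ω₁}  = ᶜ of {ω₂, ω₃, ω₄, ω₅, ω₆}
  {ω₁, ω₂, ω₃, ω₄}  = {ω₂, ω₃, ω₄} ∪ {ω₁, ω₂}
  {ω₁, ω₂, ω₅, ω₆}  = {ω₁, ω₅, ω₆} ∪ {ω₁, ω₂}
  {ω₁, ω₃, ω₄, ω₅, ω₆}  = {ω₁, ω₅, ω₆} ∪ {ω₃, ω₄, ω₅, ω₆}
  (now 11)
Round 3: 3 new —
  {ω₂}  = ᶜ of {ω₁, ω₃, ω₄, ω₅, ω₆}
  {ω₃, ω₄}  = ᶜ of {ω₁, ω₂, ω₅, ω₆}
  {ω₅, ω₆}  = ᶜ of {ω₁, ω₂, ω₃, ω₄}
  (now 14)
Round 4: +2 →
  {ω₁, ω₃, ω₄}  = {ω₃, ω₄} ∪ {ω₁}
  {ω₂, ω₅, ω₆}  = {ω₅, ω₆} ∪ {ω₂}
  (now 16)
Round 5: stable.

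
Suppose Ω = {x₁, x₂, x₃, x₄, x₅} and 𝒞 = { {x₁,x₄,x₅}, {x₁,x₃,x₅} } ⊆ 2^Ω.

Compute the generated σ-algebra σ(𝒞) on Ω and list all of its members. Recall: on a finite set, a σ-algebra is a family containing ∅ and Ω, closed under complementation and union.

Start: 𝒞 ∪ {∅, Ω} = { {}, {x₁,x₃,x₅}, {x₁,x₄,x₅}, Ω }.
Step 1. New:
  {x₂,x₃}  = ᶜ of {x₁,x₄,x₅}
  {x₂,x₄}  = ᶜ of {x₁,x₃,x₅}
  {x₁,x₃,x₄,x₅}  = {x₁,x₃,x₅} ∪ {x₁,x₄,x₅}
  — 7 sets.
Step 2: 4 new —
  {x₂}  = ᶜ of {x₁,x₃,x₄,x₅}
  {x₂,x₃,x₄}  = {x₂,x₃} ∪ {x₂,x₄}
  {x₁,x₂,x₃,x₅}  = {x₂,x₃} ∪ {x₁,x₃,x₅}
  {x₁,x₂,x₄,x₅}  = {x₁,x₄,x₅} ∪ {x₂,x₄}
  — 11 sets.
Step 3: +3 →
  {x₃}  = ᶜ of {x₁,x₂,x₄,x₅}
  {x₄}  = ᶜ of {x₁,x₂,x₃,x₅}
  {x₁,x₅}  = ᶜ of {x₂,x₃,x₄}
  — 14 sets.
Step 4: 2 new —
  {x₃,x₄}  = {x₃} ∪ {x₄}
  {x₁,x₂,x₅}  = {x₁,x₅} ∪ {x₂}
  — 16 sets.
Step 5: already closed under ᶜ and ∪.

|σ(𝒞)| = 16.  σ(𝒞) = { {}, {x₂}, {x₃}, {x₄}, {x₁,x₅}, {x₂,x₃}, {x₂,x₄}, {x₃,x₄}, {x₁,x₂,x₅}, {x₁,x₃,x₅}, {x₁,x₄,x₅}, {x₂,x₃,x₄}, {x₁,x₂,x₃,x₅}, {x₁,x₂,x₄,x₅}, {x₁,x₃,x₄,x₅}, Ω }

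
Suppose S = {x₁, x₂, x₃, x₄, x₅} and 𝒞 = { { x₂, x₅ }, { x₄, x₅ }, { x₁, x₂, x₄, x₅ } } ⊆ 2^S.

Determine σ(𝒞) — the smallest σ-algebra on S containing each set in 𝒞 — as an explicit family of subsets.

Start: 𝒞 ∪ {∅, S} = { {}, { x₂, x₅ }, { x₄, x₅ }, { x₁, x₂, x₄, x₅ }, S }.
Iteration 1 (4 new):
  { x₃ }  = complement { x₁, x₂, x₄, x₅ }
  { x₁, x₂, x₃ }  = complement { x₄, x₅ }
  { x₁, x₃, x₄ }  = complement { x₂, x₅ }
  { x₂, x₄, x₅ }  = { x₄, x₅ } ∪ { x₂, x₅ }
  [9 total]
Iteration 2: +7 →
  { x₁, x₃ }  = complement { x₂, x₄, x₅ }
  { x₂, x₃, x₅ }  = { x₂, x₅ } ∪ { x₃ }
  { x₃, x₄, x₅ }  = { x₄, x₅ } ∪ { x₃ }
  { x₁, x₂, x₃, x₄ }  = { x₁, x₂, x₃ } ∪ { x₁, x₃, x₄ }
  { x₁, x₂, x₃, x₅ }  = { x₂, x₅ } ∪ { x₁, x₂, x₃ }
  { x₁, x₃, x₄, x₅ }  = { x₄, x₅ } ∪ { x₁, x₃, x₄ }
  { x₂, x₃, x₄, x₅ }  = { x₃ } ∪ { x₂, x₄, x₅ }
  [16 total]
Iteration 3 adds 6:
  { x₁ }  = complement { x₂, x₃, x₄, x₅ }
  { x₂ }  = complement { x₁, x₃, x₄, x₅ }
  { x₄ }  = complement { x₁, x₂, x₃, x₅ }
  { x₅ }  = complement { x₁, x₂, x₃, x₄ }
  { x₁, x₂ }  = complement { x₃, x₄, x₅ }
  { x₁, x₄ }  = complement { x₂, x₃, x₅ }
  [22 total]
Iteration 4: +9 →
  { x₁, x₅ }  = { x₅ } ∪ { x₁ }
  { x₂, x₃ }  = { x₂ } ∪ { x₃ }
  { x₂, x₄ }  = { x₂ } ∪ { x₄ }
  { x₃, x₄ }  = { x₃ } ∪ { x₄ }
  { x₃, x₅ }  = { x₅ } ∪ { x₃ }
  { x₁, x₂, x₄ }  = { x₁, x₂ } ∪ { x₁, x₄ }
  { x₁, x₂, x₅ }  = { x₂, x₅ } ∪ { x₁, x₂ }
  { x₁, x₃, x₅ }  = { x₅ } ∪ { x₁, x₃ }
  { x₁, x₄, x₅ }  = { x₅ } ∪ { x₁, x₄ }
  [31 total]
Iteration 5: +1 →
  { x₂, x₃, x₄ }  = complement { x₁, x₅ }
  [32 total]
Iteration 6: stable.

Hence σ(𝒞) has 32 members: { {}, { x₁ }, { x₂ }, { x₃ }, { x₄ }, { x₅ }, { x₁, x₂ }, { x₁, x₃ }, { x₁, x₄ }, { x₁, x₅ }, { x₂, x₃ }, { x₂, x₄ }, { x₂, x₅ }, { x₃, x₄ }, { x₃, x₅ }, { x₄, x₅ }, { x₁, x₂, x₃ }, { x₁, x₂, x₄ }, { x₁, x₂, x₅ }, { x₁, x₃, x₄ }, { x₁, x₃, x₅ }, { x₁, x₄, x₅ }, { x₂, x₃, x₄ }, { x₂, x₃, x₅ }, { x₂, x₄, x₅ }, { x₃, x₄, x₅ }, { x₁, x₂, x₃, x₄ }, { x₁, x₂, x₃, x₅ }, { x₁, x₂, x₄, x₅ }, { x₁, x₃, x₄, x₅ }, { x₂, x₃, x₄, x₅ }, S }.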